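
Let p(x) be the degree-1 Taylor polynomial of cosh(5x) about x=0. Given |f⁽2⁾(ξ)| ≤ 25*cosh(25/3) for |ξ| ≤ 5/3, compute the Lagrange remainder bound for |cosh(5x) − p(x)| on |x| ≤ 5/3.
625*cosh(25/3)/18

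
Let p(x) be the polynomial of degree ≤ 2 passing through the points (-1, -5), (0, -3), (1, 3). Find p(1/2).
-1/2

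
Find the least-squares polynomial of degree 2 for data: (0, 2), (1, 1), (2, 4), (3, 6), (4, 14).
71/35 + (-137/70)x + (17/14)x²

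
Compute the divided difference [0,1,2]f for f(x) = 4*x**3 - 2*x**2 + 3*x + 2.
10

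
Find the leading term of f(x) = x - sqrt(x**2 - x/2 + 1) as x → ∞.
1/4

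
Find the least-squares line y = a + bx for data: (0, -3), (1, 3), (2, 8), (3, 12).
a = -5/2, b = 5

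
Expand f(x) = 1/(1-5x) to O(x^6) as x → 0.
1 + 5*x + 25*x**2 + 125*x**3 + 625*x**4 + 3125*x**5 + O(x**6)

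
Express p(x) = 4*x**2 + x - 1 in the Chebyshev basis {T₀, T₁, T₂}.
T₀ + T₁ + (2)T₂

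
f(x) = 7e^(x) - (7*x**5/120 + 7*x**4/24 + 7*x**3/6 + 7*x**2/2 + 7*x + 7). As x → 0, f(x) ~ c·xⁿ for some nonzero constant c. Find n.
6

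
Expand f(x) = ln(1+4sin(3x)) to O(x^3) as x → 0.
12*x - 72*x**2 + O(x**3)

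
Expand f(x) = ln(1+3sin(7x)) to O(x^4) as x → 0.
21*x - 441*x**2/2 + 5831*x**3/2 + O(x**4)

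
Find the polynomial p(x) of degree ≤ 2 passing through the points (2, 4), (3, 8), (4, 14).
x**2 - x + 2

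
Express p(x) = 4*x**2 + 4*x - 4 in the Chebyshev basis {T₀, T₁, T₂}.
(-2)T₀ + (4)T₁ + (2)T₂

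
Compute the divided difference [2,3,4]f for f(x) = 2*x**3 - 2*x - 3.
18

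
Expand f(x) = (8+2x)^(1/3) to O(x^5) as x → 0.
2 + x/6 - x**2/72 + 5*x**3/2592 - 5*x**4/15552 + O(x**5)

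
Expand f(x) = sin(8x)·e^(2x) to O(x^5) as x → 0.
8*x + 16*x**2 - 208*x**3/3 - 160*x**4 + O(x**5)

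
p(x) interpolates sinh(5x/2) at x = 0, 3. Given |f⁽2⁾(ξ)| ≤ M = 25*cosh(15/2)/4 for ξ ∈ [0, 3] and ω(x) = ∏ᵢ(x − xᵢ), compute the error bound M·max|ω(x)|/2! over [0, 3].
225*cosh(15/2)/32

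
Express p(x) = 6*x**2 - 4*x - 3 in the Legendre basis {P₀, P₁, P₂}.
-P₀ + (-4)P₁ + (4)P₂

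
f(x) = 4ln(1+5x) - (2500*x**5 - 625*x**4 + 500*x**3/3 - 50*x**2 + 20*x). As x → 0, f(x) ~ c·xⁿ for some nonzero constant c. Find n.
6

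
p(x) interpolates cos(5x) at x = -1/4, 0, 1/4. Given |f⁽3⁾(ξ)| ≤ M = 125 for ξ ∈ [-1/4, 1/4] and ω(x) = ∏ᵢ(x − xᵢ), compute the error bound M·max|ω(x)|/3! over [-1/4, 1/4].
125*sqrt(3)/1728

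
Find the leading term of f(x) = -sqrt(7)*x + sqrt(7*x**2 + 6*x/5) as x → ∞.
3*sqrt(7)/35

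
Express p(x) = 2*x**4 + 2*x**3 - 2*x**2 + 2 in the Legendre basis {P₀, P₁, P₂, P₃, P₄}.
(26/15)P₀ + (6/5)P₁ + (-4/21)P₂ + (4/5)P₃ + (16/35)P₄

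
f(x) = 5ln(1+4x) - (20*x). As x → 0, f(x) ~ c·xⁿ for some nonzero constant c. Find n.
2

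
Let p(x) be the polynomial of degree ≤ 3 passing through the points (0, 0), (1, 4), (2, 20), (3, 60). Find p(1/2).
5/4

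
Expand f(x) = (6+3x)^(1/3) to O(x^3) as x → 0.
6**(1/3) + 6**(1/3)*x/6 - 6**(1/3)*x**2/36 + O(x**3)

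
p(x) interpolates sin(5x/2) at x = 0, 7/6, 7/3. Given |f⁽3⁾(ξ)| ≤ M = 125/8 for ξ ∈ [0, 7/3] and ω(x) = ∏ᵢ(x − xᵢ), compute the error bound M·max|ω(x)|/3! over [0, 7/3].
42875*sqrt(3)/46656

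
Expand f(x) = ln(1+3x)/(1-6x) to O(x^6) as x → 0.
3*x + 27*x**2/2 + 90*x**3 + 2079*x**4/4 + 31671*x**5/10 + O(x**6)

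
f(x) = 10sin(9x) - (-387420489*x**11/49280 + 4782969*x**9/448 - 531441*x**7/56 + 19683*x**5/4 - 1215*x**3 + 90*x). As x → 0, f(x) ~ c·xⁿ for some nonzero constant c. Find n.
13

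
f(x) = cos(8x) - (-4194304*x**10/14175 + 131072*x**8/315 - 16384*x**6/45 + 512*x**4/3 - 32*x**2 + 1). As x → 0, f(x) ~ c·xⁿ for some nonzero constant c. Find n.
12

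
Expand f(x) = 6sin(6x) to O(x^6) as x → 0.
36*x - 216*x**3 + 1944*x**5/5 + O(x**6)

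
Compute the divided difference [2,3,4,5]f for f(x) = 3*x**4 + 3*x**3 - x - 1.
45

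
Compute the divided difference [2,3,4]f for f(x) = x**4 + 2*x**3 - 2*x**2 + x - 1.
71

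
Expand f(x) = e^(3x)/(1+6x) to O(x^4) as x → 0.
1 - 3*x + 45*x**2/2 - 261*x**3/2 + O(x**4)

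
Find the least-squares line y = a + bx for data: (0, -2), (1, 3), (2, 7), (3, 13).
a = -21/10, b = 49/10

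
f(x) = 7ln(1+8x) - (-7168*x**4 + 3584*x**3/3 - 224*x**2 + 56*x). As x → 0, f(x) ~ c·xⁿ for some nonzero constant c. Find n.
5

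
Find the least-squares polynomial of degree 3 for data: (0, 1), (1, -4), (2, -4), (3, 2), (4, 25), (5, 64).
62/63 + (-136/27)x + (-34/63)x² + (22/27)x³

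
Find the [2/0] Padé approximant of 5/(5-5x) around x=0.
x**2 + x + 1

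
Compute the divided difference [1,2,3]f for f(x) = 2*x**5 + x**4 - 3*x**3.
187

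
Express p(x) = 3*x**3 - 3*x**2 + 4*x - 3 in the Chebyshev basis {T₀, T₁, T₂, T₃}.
(-9/2)T₀ + (25/4)T₁ + (-3/2)T₂ + (3/4)T₃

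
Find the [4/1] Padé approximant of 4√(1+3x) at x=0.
(243*x**4/160 - 27*x**3/10 + 81*x**2/10 + 72*x/5 + 4)/(21*x/10 + 1)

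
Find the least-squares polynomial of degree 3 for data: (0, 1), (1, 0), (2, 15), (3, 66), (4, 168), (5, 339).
139/126 + (-3319/756)x + (11/252)x² + (155/54)x³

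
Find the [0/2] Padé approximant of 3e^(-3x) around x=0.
3/(9*x**2/2 + 3*x + 1)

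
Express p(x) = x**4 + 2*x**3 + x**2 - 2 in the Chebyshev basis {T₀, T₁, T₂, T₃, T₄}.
(-9/8)T₀ + (3/2)T₁ + T₂ + (1/2)T₃ + (1/8)T₄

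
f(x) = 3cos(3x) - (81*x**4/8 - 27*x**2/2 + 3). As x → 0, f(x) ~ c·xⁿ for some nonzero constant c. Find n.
6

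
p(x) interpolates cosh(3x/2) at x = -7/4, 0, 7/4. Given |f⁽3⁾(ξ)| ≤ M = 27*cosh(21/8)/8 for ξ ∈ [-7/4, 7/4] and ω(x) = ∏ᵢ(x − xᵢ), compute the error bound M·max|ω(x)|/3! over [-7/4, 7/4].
343*sqrt(3)*cosh(21/8)/512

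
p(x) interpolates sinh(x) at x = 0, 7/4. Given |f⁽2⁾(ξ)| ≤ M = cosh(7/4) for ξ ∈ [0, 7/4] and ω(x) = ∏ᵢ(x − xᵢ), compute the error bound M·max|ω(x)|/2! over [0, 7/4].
49*cosh(7/4)/128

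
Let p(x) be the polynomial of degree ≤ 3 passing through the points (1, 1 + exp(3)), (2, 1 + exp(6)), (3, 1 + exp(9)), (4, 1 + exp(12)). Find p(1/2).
-5*exp(12)/16 - 35*exp(6)/16 + 1 + 35*exp(3)/16 + 21*exp(9)/16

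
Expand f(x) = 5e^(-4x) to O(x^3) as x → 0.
5 - 20*x + 40*x**2 + O(x**3)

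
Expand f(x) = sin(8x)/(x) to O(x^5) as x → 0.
8 - 256*x**2/3 + 4096*x**4/15 + O(x**5)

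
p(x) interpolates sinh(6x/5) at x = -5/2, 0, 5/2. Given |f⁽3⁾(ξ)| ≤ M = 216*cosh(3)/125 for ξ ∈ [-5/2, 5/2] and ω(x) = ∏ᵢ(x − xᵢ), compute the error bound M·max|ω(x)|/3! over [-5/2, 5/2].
sqrt(3)*cosh(3)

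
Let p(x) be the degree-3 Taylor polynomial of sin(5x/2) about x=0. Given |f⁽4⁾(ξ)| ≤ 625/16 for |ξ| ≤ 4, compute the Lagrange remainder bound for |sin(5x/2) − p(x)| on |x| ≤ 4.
1250/3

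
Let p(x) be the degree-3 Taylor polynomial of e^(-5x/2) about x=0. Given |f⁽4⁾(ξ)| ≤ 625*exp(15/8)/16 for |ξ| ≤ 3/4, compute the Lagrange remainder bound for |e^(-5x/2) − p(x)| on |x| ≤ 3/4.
16875*exp(15/8)/32768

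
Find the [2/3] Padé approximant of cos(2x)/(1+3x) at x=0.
(1 - 5*x**2/3)/(x**3 + x**2/3 + 3*x + 1)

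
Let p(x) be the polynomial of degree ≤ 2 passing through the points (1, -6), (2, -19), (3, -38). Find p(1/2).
-7/4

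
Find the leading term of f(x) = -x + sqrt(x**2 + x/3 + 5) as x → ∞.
1/6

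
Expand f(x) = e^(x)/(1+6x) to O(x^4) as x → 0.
1 - 5*x + 61*x**2/2 - 1097*x**3/6 + O(x**4)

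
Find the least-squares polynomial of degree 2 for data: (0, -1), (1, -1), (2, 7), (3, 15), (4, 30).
-46/35 + (-27/35)x + (15/7)x²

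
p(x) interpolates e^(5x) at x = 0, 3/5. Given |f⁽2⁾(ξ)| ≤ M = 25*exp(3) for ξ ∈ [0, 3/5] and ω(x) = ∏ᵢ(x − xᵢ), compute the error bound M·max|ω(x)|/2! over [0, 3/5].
9*exp(3)/8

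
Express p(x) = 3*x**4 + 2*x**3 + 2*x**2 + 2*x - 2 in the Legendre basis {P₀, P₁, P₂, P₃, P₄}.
(-11/15)P₀ + (16/5)P₁ + (64/21)P₂ + (4/5)P₃ + (24/35)P₄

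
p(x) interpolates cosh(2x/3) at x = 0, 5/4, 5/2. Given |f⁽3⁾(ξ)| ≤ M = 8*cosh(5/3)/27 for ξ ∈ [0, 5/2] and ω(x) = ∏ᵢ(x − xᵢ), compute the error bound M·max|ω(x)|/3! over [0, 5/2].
125*sqrt(3)*cosh(5/3)/5832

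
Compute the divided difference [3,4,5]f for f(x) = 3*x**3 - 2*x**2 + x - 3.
34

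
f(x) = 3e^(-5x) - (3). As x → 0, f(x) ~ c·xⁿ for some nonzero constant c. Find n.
1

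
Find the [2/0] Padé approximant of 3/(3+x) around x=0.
x**2/9 - x/3 + 1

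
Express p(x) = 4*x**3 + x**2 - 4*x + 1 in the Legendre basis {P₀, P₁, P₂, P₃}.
(4/3)P₀ + (-8/5)P₁ + (2/3)P₂ + (8/5)P₃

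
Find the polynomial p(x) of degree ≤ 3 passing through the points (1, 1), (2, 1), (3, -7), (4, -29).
-x**3 + 2*x**2 + x - 1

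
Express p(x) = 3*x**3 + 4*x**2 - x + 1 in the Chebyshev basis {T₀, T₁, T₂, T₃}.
(3)T₀ + (5/4)T₁ + (2)T₂ + (3/4)T₃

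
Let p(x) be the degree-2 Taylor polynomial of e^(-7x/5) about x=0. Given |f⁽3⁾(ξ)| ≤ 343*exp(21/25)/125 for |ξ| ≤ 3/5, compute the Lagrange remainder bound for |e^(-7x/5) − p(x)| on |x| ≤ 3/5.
3087*exp(21/25)/31250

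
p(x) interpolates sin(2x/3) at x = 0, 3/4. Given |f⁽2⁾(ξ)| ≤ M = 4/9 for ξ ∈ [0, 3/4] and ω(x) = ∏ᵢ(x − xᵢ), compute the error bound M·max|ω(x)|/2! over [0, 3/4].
1/32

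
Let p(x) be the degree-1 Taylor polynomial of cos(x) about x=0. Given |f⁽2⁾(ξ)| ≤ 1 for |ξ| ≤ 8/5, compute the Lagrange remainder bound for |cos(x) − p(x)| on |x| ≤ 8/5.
32/25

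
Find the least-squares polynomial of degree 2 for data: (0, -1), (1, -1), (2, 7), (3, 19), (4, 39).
-39/35 + (-18/7)x + (22/7)x²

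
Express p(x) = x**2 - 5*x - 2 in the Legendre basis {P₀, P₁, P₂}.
(-5/3)P₀ + (-5)P₁ + (2/3)P₂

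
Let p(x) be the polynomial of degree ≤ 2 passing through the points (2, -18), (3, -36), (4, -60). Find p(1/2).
-9/4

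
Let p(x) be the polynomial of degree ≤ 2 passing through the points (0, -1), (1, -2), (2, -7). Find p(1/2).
-1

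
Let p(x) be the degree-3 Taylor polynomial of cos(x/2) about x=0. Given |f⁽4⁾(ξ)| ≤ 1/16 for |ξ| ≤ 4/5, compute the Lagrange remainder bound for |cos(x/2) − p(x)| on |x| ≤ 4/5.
2/1875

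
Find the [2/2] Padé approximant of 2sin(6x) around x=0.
12*x/(6*x**2 + 1)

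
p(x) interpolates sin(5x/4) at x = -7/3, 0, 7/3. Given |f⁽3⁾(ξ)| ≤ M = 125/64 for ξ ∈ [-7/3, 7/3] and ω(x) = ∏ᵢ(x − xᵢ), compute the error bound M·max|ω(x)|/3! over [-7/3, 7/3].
42875*sqrt(3)/46656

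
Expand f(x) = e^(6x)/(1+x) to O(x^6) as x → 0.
1 + 5*x + 13*x**2 + 23*x**3 + 31*x**4 + 169*x**5/5 + O(x**6)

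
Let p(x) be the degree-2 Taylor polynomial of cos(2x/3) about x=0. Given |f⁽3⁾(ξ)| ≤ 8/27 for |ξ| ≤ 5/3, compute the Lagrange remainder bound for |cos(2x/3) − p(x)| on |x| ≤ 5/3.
500/2187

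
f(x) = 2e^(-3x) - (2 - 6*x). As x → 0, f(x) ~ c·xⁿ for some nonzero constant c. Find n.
2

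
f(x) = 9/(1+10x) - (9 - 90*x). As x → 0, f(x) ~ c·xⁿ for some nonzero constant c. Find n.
2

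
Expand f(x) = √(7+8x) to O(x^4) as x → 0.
sqrt(7) + 4*sqrt(7)*x/7 - 8*sqrt(7)*x**2/49 + 32*sqrt(7)*x**3/343 + O(x**4)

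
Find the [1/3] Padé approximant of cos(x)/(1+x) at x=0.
(1 - 5*x/12)/(7*x**3/24 + x**2/12 + 7*x/12 + 1)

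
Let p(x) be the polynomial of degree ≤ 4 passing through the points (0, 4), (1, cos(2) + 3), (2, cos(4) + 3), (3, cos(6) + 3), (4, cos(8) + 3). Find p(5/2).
45*cos(4)/64 - 5*cos(8)/128 - 5*cos(2)/32 + 15*cos(6)/32 + 387/128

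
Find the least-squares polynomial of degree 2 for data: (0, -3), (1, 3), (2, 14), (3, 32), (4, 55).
-103/35 + (39/14)x + (41/14)x²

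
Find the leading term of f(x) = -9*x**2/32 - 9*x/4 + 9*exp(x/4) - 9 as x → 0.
3*x**3/128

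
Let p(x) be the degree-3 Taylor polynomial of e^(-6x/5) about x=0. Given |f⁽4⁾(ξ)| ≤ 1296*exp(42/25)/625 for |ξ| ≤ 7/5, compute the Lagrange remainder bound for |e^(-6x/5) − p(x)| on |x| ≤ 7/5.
129654*exp(42/25)/390625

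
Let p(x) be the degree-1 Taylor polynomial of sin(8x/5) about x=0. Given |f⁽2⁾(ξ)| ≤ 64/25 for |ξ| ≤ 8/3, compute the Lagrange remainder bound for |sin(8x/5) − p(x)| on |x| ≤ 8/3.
2048/225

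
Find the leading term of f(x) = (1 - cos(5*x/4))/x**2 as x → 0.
25/32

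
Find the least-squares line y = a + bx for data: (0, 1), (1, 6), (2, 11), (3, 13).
a = 8/5, b = 41/10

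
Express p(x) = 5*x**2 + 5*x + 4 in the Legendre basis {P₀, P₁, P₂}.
(17/3)P₀ + (5)P₁ + (10/3)P₂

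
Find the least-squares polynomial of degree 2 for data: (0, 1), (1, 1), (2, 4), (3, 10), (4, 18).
32/35 + (-79/70)x + (19/14)x²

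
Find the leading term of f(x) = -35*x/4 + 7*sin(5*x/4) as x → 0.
-875*x**3/384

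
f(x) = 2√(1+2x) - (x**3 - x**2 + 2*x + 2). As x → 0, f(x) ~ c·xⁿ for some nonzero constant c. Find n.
4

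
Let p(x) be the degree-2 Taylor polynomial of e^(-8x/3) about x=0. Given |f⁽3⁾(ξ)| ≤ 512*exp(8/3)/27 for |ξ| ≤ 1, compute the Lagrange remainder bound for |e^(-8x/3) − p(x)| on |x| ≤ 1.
256*exp(8/3)/81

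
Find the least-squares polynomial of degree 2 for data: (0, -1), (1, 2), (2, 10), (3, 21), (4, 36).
-8/7 + (111/70)x + (27/14)x²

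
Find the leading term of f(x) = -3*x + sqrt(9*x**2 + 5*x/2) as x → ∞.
5/12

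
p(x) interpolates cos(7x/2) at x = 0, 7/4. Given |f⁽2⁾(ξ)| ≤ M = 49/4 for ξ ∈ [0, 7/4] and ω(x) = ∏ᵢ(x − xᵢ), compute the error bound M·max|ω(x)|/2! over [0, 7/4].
2401/512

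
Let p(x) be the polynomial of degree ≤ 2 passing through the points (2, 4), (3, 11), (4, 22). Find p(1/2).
1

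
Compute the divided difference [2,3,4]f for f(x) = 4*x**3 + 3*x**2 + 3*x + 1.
39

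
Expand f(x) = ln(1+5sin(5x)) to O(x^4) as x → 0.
25*x - 625*x**2/2 + 30625*x**3/6 + O(x**4)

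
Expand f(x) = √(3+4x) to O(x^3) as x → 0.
sqrt(3) + 2*sqrt(3)*x/3 - 2*sqrt(3)*x**2/9 + O(x**3)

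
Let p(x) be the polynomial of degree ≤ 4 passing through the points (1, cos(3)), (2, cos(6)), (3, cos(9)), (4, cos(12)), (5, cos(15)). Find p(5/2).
45*cos(9)/64 - 5*cos(12)/32 + 3*cos(15)/128 - 5*cos(3)/128 + 15*cos(6)/32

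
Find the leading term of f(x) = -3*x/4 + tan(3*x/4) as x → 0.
9*x**3/64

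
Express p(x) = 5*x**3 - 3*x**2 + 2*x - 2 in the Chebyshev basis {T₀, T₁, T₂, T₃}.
(-7/2)T₀ + (23/4)T₁ + (-3/2)T₂ + (5/4)T₃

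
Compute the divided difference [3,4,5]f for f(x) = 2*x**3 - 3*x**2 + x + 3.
21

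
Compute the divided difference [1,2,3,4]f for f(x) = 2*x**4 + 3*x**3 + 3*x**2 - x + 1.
23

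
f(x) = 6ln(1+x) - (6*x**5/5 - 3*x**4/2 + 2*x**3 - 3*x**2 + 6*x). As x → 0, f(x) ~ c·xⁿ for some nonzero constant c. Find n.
6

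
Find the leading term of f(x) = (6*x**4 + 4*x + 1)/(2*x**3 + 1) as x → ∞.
3*x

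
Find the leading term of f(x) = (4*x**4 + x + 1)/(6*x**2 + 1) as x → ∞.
2*x**2/3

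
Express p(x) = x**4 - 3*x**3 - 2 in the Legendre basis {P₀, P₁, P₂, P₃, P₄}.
(-9/5)P₀ + (-9/5)P₁ + (4/7)P₂ + (-6/5)P₃ + (8/35)P₄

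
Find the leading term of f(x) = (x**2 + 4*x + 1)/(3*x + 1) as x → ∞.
x/3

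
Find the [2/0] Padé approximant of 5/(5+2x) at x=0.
4*x**2/25 - 2*x/5 + 1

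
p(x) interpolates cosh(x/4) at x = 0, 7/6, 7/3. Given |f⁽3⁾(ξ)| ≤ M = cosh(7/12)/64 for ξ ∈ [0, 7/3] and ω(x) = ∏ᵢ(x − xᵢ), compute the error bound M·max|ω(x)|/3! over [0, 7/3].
343*sqrt(3)*cosh(7/12)/373248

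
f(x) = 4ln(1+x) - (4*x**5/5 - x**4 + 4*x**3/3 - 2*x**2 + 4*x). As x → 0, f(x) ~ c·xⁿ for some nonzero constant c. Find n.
6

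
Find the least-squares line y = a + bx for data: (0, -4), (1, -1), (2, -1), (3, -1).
a = -31/10, b = 9/10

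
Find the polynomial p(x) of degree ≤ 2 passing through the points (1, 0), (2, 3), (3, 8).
x**2 - 1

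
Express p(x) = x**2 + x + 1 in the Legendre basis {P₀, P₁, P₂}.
(4/3)P₀ + P₁ + (2/3)P₂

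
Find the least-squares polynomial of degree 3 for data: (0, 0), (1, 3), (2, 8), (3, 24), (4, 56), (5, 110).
8/63 + (1093/378)x + (-379/252)x² + (115/108)x³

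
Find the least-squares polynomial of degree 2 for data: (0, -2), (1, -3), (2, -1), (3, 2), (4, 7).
-15/7 + (-99/70)x + (13/14)x²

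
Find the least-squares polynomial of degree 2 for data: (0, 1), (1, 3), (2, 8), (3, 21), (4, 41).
52/35 + (-97/35)x + (22/7)x²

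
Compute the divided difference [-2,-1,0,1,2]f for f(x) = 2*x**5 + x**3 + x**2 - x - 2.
0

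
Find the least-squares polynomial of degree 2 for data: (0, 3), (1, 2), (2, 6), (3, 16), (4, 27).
94/35 + (-83/35)x + (15/7)x²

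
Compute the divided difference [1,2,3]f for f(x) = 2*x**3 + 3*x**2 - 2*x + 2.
15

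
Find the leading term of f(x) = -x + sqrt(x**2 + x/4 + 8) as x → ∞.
1/8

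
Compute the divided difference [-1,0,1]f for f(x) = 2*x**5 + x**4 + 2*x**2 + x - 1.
3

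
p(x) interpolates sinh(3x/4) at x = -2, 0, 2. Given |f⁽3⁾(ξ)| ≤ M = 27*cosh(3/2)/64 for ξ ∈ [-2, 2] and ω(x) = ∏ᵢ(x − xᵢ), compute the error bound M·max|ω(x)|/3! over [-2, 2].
sqrt(3)*cosh(3/2)/8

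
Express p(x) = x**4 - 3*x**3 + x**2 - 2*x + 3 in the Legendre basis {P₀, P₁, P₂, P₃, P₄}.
(53/15)P₀ + (-19/5)P₁ + (26/21)P₂ + (-6/5)P₃ + (8/35)P₄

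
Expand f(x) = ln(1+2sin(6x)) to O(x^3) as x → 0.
12*x - 72*x**2 + O(x**3)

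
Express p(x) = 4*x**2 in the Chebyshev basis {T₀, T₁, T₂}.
(2)T₀ + (2)T₂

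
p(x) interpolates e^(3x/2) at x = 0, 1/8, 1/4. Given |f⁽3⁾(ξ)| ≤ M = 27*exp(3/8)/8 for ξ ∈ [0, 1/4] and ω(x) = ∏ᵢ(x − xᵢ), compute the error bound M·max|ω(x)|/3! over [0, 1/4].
sqrt(3)*exp(3/8)/4096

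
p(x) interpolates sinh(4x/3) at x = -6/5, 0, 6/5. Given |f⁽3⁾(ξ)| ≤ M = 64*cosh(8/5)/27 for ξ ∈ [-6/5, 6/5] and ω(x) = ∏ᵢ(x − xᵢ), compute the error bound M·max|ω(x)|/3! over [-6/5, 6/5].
512*sqrt(3)*cosh(8/5)/3375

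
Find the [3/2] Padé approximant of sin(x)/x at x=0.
(1 - 7*x**2/60)/(x**2/20 + 1)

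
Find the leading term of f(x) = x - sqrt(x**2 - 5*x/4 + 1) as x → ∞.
5/8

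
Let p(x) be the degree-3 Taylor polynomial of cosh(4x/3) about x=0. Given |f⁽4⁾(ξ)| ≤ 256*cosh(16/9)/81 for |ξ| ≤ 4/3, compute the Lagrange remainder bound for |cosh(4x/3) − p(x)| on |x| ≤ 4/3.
8192*cosh(16/9)/19683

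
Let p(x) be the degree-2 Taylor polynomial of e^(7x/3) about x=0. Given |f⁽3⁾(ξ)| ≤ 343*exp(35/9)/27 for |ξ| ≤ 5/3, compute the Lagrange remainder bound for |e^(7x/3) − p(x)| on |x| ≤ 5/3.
42875*exp(35/9)/4374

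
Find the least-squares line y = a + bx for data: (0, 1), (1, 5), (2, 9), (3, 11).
a = 7/5, b = 17/5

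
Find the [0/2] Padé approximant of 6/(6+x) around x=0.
1/(x/6 + 1)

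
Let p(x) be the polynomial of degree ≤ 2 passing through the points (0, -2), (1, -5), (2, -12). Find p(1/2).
-3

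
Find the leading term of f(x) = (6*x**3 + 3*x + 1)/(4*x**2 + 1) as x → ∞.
3*x/2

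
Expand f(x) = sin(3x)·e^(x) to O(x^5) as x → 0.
3*x + 3*x**2 - 3*x**3 - 4*x**4 + O(x**5)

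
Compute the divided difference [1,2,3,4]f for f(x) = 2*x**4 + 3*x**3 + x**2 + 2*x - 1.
23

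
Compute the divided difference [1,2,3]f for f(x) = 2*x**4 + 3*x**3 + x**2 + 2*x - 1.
69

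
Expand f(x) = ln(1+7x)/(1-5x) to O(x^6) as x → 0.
7*x + 21*x**2/2 + 1001*x**3/6 + 2807*x**4/12 + 271859*x**5/60 + O(x**6)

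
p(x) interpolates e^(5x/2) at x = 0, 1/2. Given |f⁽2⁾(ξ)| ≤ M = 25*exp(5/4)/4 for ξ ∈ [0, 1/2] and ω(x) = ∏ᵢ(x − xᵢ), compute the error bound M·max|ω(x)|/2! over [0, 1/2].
25*exp(5/4)/128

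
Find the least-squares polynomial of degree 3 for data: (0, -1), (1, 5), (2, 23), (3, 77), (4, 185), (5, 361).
-40/63 + (163/54)x + (-100/63)x² + (167/54)x³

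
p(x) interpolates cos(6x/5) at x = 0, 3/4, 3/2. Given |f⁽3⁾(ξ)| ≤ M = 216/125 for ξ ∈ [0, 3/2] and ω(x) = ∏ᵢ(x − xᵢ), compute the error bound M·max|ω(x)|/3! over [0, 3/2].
27*sqrt(3)/1000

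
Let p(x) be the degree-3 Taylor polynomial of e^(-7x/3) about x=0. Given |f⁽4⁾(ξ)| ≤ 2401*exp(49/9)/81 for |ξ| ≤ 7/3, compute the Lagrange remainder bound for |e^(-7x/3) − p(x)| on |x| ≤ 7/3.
5764801*exp(49/9)/157464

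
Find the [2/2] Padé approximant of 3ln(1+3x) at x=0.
9*x*(3*x + 2)/(2*(3*x**2/2 + 3*x + 1))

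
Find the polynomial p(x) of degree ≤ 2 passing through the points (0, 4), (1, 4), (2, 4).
4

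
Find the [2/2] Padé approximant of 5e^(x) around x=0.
(5*x**2/12 + 5*x/2 + 5)/(x**2/12 - x/2 + 1)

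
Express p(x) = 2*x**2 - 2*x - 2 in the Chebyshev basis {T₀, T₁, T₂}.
-T₀ + (-2)T₁ + T₂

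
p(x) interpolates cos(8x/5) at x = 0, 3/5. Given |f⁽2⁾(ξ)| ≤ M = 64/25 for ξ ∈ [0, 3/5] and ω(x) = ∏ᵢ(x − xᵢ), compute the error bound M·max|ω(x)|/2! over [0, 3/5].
72/625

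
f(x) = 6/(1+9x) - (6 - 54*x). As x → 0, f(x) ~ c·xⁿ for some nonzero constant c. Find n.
2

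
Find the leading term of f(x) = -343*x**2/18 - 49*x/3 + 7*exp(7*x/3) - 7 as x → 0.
2401*x**3/162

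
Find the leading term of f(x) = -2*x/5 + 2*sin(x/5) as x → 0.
-x**3/375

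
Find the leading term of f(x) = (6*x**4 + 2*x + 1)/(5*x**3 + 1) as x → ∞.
6*x/5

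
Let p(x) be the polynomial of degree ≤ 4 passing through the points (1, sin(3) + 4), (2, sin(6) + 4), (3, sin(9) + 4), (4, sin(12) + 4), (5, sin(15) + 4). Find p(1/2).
35*sin(15)/128 + 315*sin(3)/128 - 45*sin(12)/32 - 105*sin(6)/32 + 189*sin(9)/64 + 4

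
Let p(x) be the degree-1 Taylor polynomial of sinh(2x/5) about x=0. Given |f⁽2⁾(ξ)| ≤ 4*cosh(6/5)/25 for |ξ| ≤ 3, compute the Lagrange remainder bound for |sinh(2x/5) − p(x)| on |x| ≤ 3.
18*cosh(6/5)/25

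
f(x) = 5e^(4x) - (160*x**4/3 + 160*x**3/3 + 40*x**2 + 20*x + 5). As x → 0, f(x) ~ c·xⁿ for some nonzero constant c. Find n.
5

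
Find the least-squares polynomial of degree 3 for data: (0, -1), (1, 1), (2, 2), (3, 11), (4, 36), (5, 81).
-5/6 + (899/252)x + (-143/42)x² + (43/36)x³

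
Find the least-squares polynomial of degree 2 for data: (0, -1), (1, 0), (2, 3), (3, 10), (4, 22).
-24/35 + (-64/35)x + (13/7)x²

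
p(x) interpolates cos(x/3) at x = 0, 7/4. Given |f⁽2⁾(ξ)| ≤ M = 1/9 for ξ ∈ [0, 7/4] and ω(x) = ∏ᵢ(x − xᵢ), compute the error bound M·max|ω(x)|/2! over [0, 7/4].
49/1152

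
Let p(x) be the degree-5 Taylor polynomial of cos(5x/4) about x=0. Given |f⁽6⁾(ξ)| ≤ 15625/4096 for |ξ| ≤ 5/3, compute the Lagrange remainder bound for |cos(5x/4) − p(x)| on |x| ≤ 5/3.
48828125/429981696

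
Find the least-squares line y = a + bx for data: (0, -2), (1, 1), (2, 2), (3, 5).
a = -9/5, b = 11/5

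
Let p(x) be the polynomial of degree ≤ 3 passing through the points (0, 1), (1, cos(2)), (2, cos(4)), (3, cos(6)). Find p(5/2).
15*cos(4)/16 + 1/16 - 5*cos(2)/16 + 5*cos(6)/16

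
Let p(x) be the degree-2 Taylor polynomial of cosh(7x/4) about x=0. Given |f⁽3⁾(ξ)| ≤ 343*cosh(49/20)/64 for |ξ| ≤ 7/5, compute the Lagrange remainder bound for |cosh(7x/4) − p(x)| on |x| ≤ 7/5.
117649*cosh(49/20)/48000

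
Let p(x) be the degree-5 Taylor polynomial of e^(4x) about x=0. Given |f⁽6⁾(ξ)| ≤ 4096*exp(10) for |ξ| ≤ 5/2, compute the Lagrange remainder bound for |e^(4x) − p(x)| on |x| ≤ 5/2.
12500*exp(10)/9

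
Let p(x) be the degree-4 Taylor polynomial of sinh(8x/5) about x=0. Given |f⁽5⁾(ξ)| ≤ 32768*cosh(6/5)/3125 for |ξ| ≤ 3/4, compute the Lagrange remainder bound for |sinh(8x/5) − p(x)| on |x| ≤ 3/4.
324*cosh(6/5)/15625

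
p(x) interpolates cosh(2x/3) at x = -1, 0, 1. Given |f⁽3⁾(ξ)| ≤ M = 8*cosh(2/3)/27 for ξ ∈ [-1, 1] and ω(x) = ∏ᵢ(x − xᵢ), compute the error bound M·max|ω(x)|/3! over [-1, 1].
8*sqrt(3)*cosh(2/3)/729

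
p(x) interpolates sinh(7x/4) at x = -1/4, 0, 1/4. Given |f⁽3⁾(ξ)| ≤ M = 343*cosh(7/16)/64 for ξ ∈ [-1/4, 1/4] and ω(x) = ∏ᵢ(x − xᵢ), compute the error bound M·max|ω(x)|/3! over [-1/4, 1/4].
343*sqrt(3)*cosh(7/16)/110592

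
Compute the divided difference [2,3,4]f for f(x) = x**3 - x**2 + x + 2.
8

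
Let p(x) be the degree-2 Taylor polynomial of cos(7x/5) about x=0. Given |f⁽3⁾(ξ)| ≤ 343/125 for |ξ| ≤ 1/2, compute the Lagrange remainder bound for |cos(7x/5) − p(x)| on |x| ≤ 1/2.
343/6000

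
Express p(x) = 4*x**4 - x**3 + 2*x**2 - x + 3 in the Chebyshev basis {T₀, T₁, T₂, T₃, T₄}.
(11/2)T₀ + (-7/4)T₁ + (3)T₂ + (-1/4)T₃ + (1/2)T₄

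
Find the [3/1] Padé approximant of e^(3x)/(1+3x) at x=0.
(99*x**3/16 + 9*x**2/2 + 27*x/8 + 1)/(27*x/8 + 1)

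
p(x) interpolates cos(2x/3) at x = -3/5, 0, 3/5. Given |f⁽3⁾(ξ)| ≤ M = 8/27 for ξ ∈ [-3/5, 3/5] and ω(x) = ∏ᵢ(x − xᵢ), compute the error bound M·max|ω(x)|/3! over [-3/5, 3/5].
8*sqrt(3)/3375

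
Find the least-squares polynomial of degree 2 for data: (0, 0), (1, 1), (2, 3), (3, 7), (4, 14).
1/5 + (-3/5)x + x²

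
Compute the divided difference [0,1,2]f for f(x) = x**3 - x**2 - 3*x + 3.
2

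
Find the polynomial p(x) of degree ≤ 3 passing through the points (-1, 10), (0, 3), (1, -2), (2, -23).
-3*x**3 + x**2 - 3*x + 3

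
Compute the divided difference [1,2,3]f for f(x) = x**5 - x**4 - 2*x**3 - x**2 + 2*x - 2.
52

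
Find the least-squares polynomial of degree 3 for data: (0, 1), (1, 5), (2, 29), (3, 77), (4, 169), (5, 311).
17/21 + (29/63)x + (109/42)x² + (35/18)x³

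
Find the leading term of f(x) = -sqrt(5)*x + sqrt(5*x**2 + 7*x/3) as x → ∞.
7*sqrt(5)/30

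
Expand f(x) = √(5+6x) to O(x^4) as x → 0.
sqrt(5) + 3*sqrt(5)*x/5 - 9*sqrt(5)*x**2/50 + 27*sqrt(5)*x**3/250 + O(x**4)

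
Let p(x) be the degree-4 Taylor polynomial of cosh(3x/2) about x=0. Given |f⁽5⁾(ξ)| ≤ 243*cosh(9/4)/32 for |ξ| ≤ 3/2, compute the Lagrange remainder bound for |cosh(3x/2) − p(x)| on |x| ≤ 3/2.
19683*cosh(9/4)/40960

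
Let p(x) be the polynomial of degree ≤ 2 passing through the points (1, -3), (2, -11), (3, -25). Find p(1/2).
-5/4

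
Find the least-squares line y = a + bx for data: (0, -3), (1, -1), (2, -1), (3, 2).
a = -3, b = 3/2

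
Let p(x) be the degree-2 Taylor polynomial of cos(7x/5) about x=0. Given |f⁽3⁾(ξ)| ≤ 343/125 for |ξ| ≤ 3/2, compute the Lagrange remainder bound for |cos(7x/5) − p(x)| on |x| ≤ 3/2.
3087/2000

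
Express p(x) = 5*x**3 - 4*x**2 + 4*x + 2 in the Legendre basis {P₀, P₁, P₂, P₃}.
(2/3)P₀ + (7)P₁ + (-8/3)P₂ + (2)P₃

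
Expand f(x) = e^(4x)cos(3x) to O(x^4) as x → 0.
1 + 4*x + 7*x**2/2 - 22*x**3/3 + O(x**4)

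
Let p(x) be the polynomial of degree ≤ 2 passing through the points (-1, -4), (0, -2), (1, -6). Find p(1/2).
-13/4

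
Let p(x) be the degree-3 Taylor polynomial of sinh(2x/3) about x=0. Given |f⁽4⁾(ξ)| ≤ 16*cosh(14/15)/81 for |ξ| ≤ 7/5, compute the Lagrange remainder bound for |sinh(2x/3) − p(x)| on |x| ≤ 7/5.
4802*cosh(14/15)/151875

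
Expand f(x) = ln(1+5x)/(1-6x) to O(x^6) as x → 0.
5*x + 35*x**2/2 + 440*x**3/3 + 2895*x**4/4 + 9935*x**5/2 + O(x**6)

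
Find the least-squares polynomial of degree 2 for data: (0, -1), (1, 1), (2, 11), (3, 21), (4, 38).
-46/35 + (43/35)x + (15/7)x²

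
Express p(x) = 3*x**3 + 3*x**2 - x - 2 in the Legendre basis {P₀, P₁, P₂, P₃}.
-P₀ + (4/5)P₁ + (2)P₂ + (6/5)P₃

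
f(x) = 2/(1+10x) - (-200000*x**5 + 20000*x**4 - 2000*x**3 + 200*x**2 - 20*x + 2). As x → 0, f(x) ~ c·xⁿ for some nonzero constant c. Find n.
6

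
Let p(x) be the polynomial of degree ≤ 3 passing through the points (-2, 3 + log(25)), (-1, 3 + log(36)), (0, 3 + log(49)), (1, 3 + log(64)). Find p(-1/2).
-log(5)/8 + 3*log(2)/4 + 3 + 9*log(21)/8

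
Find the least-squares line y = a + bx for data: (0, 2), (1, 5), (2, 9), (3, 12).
a = 19/10, b = 17/5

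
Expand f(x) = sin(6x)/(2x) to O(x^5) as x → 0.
3 - 18*x**2 + 162*x**4/5 + O(x**5)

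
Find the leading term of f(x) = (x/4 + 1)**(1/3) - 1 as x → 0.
x/12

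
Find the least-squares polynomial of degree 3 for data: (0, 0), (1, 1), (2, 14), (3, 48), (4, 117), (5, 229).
-1/126 + (-101/108)x + (29/126)x² + (197/108)x³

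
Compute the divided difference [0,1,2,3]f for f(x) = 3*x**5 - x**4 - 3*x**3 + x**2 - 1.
66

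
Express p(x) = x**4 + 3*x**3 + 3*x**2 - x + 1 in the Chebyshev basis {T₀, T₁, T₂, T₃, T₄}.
(23/8)T₀ + (5/4)T₁ + (2)T₂ + (3/4)T₃ + (1/8)T₄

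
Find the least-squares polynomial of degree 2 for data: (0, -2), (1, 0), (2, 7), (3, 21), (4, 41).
-13/7 + (-111/70)x + (43/14)x²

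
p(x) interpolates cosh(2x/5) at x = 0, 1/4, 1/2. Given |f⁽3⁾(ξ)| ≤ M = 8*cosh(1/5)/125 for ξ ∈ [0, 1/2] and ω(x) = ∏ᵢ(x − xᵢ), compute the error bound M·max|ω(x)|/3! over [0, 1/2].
sqrt(3)*cosh(1/5)/27000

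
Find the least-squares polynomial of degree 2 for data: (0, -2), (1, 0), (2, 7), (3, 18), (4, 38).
-59/35 + (-57/35)x + (20/7)x²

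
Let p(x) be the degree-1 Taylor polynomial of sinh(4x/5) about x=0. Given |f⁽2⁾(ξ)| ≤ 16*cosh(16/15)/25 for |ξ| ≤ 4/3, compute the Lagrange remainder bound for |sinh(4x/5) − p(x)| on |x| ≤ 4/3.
128*cosh(16/15)/225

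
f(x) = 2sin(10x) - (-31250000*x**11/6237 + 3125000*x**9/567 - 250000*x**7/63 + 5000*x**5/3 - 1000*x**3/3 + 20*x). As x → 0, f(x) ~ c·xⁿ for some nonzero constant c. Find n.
13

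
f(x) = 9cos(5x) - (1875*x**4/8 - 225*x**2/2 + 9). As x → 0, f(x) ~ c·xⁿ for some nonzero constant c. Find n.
6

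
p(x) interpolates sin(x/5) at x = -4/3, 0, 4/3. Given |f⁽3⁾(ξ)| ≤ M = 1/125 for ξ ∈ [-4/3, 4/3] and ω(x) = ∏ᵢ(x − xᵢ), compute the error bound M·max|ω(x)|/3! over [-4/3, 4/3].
64*sqrt(3)/91125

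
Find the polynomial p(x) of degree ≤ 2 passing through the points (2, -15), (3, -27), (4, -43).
-2*x**2 - 2*x - 3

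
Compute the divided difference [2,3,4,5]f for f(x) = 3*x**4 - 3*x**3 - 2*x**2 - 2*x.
39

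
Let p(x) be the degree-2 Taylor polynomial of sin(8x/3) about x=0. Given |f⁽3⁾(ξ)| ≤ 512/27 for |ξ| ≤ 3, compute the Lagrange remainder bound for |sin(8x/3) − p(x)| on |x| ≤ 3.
256/3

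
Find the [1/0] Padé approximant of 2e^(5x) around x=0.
10*x + 2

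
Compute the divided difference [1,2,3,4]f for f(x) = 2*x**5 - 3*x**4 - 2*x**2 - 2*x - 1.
100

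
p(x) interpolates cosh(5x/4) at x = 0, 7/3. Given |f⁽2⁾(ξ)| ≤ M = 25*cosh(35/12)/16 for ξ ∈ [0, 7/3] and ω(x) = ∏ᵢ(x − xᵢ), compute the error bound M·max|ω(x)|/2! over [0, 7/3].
1225*cosh(35/12)/1152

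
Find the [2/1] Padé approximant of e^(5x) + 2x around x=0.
(5*x**2/6 + 16*x/3 + 1)/(1 - 5*x/3)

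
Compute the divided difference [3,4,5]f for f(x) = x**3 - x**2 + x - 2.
11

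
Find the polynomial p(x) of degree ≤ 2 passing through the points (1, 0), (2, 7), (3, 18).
2*x**2 + x - 3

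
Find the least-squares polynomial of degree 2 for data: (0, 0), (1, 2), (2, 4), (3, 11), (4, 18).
1/7 + (3/14)x + (15/14)x²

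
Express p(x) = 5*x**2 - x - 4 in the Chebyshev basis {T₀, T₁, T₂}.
(-3/2)T₀ - T₁ + (5/2)T₂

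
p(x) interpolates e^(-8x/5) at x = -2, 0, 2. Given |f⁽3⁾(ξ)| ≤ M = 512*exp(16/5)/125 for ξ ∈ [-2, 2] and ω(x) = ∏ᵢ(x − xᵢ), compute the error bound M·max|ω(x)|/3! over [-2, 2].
4096*sqrt(3)*exp(16/5)/3375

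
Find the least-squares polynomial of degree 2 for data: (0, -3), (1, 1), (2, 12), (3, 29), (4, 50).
-23/7 + (69/35)x + (20/7)x²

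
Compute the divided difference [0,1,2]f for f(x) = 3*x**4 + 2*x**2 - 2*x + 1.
23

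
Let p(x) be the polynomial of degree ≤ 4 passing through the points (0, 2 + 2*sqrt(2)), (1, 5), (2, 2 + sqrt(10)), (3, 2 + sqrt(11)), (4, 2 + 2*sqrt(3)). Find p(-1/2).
-251/32 - 45*sqrt(11)/32 + 35*sqrt(3)/64 + 315*sqrt(2)/64 + 189*sqrt(10)/64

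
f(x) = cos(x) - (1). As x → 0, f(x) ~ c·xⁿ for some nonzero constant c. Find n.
2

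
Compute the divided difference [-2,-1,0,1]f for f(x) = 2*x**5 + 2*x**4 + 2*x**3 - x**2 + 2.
8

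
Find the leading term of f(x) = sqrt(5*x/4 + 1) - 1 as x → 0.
5*x/8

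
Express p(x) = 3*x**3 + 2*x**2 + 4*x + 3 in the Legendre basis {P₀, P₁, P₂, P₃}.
(11/3)P₀ + (29/5)P₁ + (4/3)P₂ + (6/5)P₃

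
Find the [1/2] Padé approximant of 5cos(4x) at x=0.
5/(8*x**2 + 1)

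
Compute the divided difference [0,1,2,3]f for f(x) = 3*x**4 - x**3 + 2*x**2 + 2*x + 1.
17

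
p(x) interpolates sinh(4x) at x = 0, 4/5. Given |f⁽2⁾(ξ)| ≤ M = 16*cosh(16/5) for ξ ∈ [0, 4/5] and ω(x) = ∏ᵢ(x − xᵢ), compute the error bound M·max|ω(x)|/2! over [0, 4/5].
32*cosh(16/5)/25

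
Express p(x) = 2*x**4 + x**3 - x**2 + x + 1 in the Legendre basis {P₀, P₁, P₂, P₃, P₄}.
(16/15)P₀ + (8/5)P₁ + (10/21)P₂ + (2/5)P₃ + (16/35)P₄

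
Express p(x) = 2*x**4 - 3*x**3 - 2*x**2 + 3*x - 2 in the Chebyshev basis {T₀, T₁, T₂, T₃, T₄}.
(-9/4)T₀ + (3/4)T₁ + (-3/4)T₃ + (1/4)T₄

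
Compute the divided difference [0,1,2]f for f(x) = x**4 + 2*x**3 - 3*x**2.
10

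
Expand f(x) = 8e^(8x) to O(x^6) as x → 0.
8 + 64*x + 256*x**2 + 2048*x**3/3 + 4096*x**4/3 + 32768*x**5/15 + O(x**6)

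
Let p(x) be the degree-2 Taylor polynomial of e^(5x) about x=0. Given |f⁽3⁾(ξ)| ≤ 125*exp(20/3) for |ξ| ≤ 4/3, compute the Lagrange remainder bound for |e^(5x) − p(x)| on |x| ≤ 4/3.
4000*exp(20/3)/81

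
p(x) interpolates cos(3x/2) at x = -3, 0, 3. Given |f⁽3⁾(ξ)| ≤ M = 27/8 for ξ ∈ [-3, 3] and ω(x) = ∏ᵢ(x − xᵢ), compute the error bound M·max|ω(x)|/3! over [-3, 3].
27*sqrt(3)/8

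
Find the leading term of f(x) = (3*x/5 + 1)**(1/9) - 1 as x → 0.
x/15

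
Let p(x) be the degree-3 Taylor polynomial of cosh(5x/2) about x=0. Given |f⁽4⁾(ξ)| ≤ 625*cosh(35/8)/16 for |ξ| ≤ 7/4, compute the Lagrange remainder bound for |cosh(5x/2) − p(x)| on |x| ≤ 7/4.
1500625*cosh(35/8)/98304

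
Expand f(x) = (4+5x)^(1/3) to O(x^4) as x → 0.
2**(2/3) + 5*2**(2/3)*x/12 - 25*2**(2/3)*x**2/144 + 625*2**(2/3)*x**3/5184 + O(x**4)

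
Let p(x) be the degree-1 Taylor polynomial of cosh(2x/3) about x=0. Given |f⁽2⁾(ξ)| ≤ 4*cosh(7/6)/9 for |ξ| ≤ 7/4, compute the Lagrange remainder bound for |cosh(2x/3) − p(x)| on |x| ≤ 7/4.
49*cosh(7/6)/72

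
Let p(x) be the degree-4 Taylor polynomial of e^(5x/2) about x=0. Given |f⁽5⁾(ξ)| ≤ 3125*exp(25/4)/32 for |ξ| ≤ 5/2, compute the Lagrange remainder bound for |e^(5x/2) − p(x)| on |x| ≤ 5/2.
1953125*exp(25/4)/24576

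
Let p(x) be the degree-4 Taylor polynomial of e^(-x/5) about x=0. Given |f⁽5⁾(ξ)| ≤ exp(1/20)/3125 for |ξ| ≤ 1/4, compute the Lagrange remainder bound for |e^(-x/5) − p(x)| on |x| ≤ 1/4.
exp(1/20)/384000000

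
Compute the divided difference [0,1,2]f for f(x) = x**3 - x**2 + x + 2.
2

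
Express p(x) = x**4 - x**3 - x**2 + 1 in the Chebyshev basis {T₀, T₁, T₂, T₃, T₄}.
(7/8)T₀ + (-3/4)T₁ + (-1/4)T₃ + (1/8)T₄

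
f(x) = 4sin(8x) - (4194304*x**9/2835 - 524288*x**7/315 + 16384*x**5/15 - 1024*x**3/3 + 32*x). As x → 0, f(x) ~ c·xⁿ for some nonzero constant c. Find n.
11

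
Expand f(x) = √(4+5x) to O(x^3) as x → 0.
2 + 5*x/4 - 25*x**2/64 + O(x**3)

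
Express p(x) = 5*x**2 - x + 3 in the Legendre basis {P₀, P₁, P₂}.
(14/3)P₀ - P₁ + (10/3)P₂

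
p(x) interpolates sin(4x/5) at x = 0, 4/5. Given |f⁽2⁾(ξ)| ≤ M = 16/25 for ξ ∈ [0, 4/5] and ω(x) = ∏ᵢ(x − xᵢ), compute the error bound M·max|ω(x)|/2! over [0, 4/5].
32/625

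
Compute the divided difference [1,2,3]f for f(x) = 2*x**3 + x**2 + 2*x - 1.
13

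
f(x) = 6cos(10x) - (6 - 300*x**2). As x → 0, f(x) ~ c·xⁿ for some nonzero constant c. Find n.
4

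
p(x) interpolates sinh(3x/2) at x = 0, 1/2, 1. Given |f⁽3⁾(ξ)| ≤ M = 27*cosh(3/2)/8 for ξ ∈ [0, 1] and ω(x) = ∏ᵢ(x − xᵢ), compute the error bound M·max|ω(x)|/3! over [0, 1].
sqrt(3)*cosh(3/2)/64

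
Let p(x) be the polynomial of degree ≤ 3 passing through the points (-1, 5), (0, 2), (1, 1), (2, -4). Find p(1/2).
13/8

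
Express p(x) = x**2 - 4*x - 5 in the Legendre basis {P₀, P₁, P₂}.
(-14/3)P₀ + (-4)P₁ + (2/3)P₂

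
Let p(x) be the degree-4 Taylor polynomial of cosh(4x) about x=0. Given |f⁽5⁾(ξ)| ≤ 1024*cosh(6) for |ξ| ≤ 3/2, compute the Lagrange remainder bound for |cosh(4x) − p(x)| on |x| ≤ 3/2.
324*cosh(6)/5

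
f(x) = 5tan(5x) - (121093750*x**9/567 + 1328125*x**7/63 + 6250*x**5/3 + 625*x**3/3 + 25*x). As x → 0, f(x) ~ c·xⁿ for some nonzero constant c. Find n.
11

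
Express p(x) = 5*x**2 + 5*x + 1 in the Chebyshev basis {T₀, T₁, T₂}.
(7/2)T₀ + (5)T₁ + (5/2)T₂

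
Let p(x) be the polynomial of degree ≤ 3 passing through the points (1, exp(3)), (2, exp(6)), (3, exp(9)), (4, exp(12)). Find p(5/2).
(-exp(9) - 1 + 9*exp(3) + 9*exp(6))*exp(3)/16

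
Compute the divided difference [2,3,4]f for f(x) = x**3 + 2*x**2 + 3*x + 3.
11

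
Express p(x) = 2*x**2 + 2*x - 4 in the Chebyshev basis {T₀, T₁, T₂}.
(-3)T₀ + (2)T₁ + T₂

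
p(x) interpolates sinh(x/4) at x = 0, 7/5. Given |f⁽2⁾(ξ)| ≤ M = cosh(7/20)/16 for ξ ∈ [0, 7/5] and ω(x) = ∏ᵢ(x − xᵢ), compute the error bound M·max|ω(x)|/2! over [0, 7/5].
49*cosh(7/20)/3200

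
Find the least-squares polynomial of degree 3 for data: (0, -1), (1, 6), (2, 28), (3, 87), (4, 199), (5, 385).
-58/63 + (1825/378)x + (-355/252)x² + (343/108)x³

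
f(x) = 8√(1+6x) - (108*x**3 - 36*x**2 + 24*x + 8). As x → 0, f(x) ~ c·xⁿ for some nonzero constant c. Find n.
4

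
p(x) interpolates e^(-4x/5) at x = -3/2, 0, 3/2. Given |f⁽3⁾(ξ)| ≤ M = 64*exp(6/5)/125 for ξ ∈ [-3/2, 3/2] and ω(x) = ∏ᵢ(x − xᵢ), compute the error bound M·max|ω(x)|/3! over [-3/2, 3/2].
8*sqrt(3)*exp(6/5)/125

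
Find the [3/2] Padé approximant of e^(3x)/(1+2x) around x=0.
(549*x**3/380 + 909*x**2/380 + 45*x/19 + 1)/(-561*x**2/380 + 26*x/19 + 1)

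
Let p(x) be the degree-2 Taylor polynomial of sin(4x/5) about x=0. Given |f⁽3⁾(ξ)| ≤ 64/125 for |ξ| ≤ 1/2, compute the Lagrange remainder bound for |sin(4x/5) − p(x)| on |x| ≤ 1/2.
4/375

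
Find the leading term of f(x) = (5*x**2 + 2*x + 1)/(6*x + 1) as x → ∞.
5*x/6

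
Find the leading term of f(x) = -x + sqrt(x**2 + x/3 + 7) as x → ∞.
1/6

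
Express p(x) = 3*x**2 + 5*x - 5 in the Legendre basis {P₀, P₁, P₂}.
(-4)P₀ + (5)P₁ + (2)P₂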